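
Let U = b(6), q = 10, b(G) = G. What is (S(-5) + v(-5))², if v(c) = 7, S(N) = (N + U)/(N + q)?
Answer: 1296/25 ≈ 51.840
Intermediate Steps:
U = 6
S(N) = (6 + N)/(10 + N) (S(N) = (N + 6)/(N + 10) = (6 + N)/(10 + N))
(S(-5) + v(-5))² = ((6 - 5)/(10 - 5) + 7)² = (1/5 + 7)² = ((⅕)*1 + 7)² = (⅕ + 7)² = (36/5)² = 1296/25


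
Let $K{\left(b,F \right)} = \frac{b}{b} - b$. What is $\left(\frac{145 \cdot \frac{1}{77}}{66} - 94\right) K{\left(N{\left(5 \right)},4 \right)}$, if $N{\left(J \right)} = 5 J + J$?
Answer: $\frac{13849327}{5082} \approx 2725.2$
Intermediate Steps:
$N{\left(J \right)} = 6 J$
$K{\left(b,F \right)} = 1 - b$
$\left(\frac{145 \cdot \frac{1}{77}}{66} - 94\right) K{\left(N{\left(5 \right)},4 \right)} = \left(\frac{145 \cdot \frac{1}{77}}{66} - 94\right) \left(1 - 6 \cdot 5\right) = \left(145 \cdot \frac{1}{77} \cdot \frac{1}{66} - 94\right) \left(1 - 30\right) = \left(\frac{145}{77} \cdot \frac{1}{66} - 94\right) \left(1 - 30\right) = \left(\frac{145}{5082} - 94\right) \left(-29\right) = \left(- \frac{477563}{5082}\right) \left(-29\right) = \frac{13849327}{5082}$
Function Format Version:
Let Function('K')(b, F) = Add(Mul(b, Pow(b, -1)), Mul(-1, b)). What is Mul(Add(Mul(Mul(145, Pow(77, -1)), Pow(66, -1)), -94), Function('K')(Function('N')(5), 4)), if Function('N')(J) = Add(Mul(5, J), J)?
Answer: Rational(13849327, 5082) ≈ 2725.2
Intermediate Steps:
Function('N')(J) = Mul(6, J)
Function('K')(b, F) = Add(1, Mul(-1, b))
Mul(Add(Mul(Mul(145, Pow(77, -1)), Pow(66, -1)), -94), Function('K')(Function('N')(5), 4)) = Mul(Add(Mul(Mul(145, Pow(77, -1)), Pow(66, -1)), -94), Add(1, Mul(-1, Mul(6, 5)))) = Mul(Add(Mul(Mul(145, Rational(1, 77)), Rational(1, 66)), -94), Add(1, Mul(-1, 30))) = Mul(Add(Mul(Rational(145, 77), Rational(1, 66)), -94), Add(1, -30)) = Mul(Add(Rational(145, 5082), -94), -29) = Mul(Rational(-477563, 5082), -29) = Rational(13849327, 5082)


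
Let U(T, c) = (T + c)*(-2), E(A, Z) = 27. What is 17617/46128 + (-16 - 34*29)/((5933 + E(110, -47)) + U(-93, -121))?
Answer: 16579285/73666416 ≈ 0.22506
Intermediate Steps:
U(T, c) = -2*T - 2*c
17617/46128 + (-16 - 34*29)/((5933 + E(110, -47)) + U(-93, -121)) = 17617/46128 + (-16 - 34*29)/((5933 + 27) + (-2*(-93) - 2*(-121))) = 17617*(1/46128) + (-16 - 986)/(5960 + (186 + 242)) = 17617/46128 - 1002/(5960 + 428) = 17617/46128 - 1002/6388 = 17617/46128 - 1002*1/6388 = 17617/46128 - 501/3194 = 16579285/73666416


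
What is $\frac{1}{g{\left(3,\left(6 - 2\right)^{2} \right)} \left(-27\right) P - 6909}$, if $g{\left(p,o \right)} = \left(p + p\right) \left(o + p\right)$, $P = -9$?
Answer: $\frac{1}{20793} \approx 4.8093 \cdot 10^{-5}$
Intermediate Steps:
$g{\left(p,o \right)} = 2 p \left(o + p\right)$
$\frac{1}{g{\left(3,\left(6 - 2\right)^{2} \right)} \left(-27\right) P - 6909} = \frac{1}{2 \cdot 3 \left(\left(6 - 2\right)^{2} + 3\right) \left(-27\right) \left(-9\right) - 6909} = \frac{1}{2 \cdot 3 \left(4^{2} + 3\right) \left(-27\right) \left(-9\right) - 6909} = \frac{1}{2 \cdot 3 \left(16 + 3\right) \left(-27\right) \left(-9\right) - 6909} = \frac{1}{2 \cdot 3 \cdot 19 \left(-27\right) \left(-9\right) - 6909} = \frac{1}{114 \left(-27\right) \left(-9\right) - 6909} = \frac{1}{\left(-3078\right) \left(-9\right) - 6909} = \frac{1}{27702 - 6909} = \frac{1}{20793}$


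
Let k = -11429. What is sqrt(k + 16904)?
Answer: 5*sqrt(219) ≈ 73.993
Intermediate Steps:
sqrt(k + 16904) = sqrt(-11429 + 16904) = sqrt(5475) = 5*sqrt(219)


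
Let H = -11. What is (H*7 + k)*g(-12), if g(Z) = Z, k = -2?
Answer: 948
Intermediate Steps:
(H*7 + k)*g(-12) = (-11*7 - 2)*(-12) = (-77 - 2)*(-12) = -79*(-12) = 948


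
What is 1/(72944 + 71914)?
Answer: 1/144858 ≈ 6.9033e-6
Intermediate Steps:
1/(72944 + 71914) = 1/144858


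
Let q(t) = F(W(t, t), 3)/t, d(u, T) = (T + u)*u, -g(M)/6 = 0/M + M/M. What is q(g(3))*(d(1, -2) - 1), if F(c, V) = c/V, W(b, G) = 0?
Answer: 0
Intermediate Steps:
g(M) = -6 (g(M) = -6*(0/M + M/M) = -6*(0 + 1) = -6*1 = -6)
d(u, T) = u*(T + u)
q(t) = 0 (q(t) = (0/3)/t = (0*(1/3))/t = 0/t = 0)
q(g(3))*(d(1, -2) - 1) = 0*(1*(-2 + 1) - 1) = 0*(1*(-1) - 1) = 0*(-1 - 1) = 0*(-2) = 0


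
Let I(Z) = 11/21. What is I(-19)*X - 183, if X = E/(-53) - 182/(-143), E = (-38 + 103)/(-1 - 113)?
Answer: -23134103/126882 ≈ -182.33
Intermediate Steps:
I(Z) = 11/21 (I(Z) = 11*(1/21) = 11/21)
E = -65/114 (E = 65/(-114) = 65*(-1/114) = -65/114 ≈ -0.57018)
X = 85303/66462 (X = -65/114/(-53) - 182/(-143) = -65/114*(-1/53) - 182*(-1/143) = 65/6042 + 14/11 = 85303/66462 ≈ 1.2835)
I(-19)*X - 183 = (11/21)*(85303/66462) - 183 = 85303/126882 - 183 = -23134103/126882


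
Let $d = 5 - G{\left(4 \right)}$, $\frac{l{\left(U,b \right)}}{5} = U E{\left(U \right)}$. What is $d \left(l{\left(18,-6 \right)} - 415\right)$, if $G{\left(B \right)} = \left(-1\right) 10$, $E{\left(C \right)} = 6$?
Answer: $1875$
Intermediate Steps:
$G{\left(B \right)} = -10$
$l{\left(U,b \right)} = 30 U$ ($l{\left(U,b \right)} = 5 U 6 = 5 \cdot 6 U = 30 U$)
$d = 15$ ($d = 5 - -10 = 5 + 10 = 15$)
$d \left(l{\left(18,-6 \right)} - 415\right) = 15 \left(30 \cdot 18 - 415\right) = 15 \left(540 - 415\right) = 15 \cdot 125 = 1875$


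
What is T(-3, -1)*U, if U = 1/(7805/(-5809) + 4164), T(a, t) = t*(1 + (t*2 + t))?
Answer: 11618/24180871 ≈ 0.00048046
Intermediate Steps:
T(a, t) = t*(1 + 3*t) (T(a, t) = t*(1 + (2*t + t)) = t*(1 + 3*t))
U = 5809/24180871 (U = 1/(7805*(-1/5809) + 4164) = 1/(-7805/5809 + 4164) = 1/(24180871/5809) = 5809/24180871 ≈ 0.00024023)
T(-3, -1)*U = -(1 + 3*(-1))*(5809/24180871) = -(1 - 3)*(5809/24180871) = -1*(-2)*(5809/24180871) = 2*(5809/24180871) = 11618/24180871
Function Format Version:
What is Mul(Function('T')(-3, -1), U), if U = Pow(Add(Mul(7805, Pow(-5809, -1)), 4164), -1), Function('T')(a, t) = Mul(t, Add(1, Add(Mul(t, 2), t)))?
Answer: Rational(11618, 24180871) ≈ 0.00048046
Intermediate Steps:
Function('T')(a, t) = Mul(t, Add(1, Mul(3, t))) (Function('T')(a, t) = Mul(t, Add(1, Add(Mul(2, t), t))) = Mul(t, Add(1, Mul(3, t))))
U = Rational(5809, 24180871) (U = Pow(Add(Mul(7805, Rational(-1, 5809)), 4164), -1) = Pow(Add(Rational(-7805, 5809), 4164), -1) = Pow(Rational(24180871, 5809), -1) = Rational(5809, 24180871) ≈ 0.00024023)
Mul(Function('T')(-3, -1), U) = Mul(Mul(-1, Add(1, Mul(3, -1))), Rational(5809, 24180871)) = Mul(Mul(-1, Add(1, -3)), Rational(5809, 24180871)) = Mul(Mul(-1, -2), Rational(5809, 24180871)) = Mul(2, Rational(5809, 24180871)) = Rational(11618, 24180871)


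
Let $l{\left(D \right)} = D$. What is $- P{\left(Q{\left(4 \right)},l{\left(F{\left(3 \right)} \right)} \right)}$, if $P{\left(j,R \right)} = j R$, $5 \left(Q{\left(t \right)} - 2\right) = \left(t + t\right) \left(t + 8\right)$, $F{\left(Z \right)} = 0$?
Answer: $0$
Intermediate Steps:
$Q{\left(t \right)} = 2 + \frac{2 t \left(8 + t\right)}{5}$ ($Q{\left(t \right)} = 2 + \frac{\left(t + t\right) \left(t + 8\right)}{5} = 2 + \frac{2 t \left(8 + t\right)}{5}$)
$P{\left(j,R \right)} = R j$
$- P{\left(Q{\left(4 \right)},l{\left(F{\left(3 \right)} \right)} \right)} = - 0 \left(2 + \frac{2 \cdot 4^{2}}{5} + \frac{16}{5} \cdot 4\right) = - 0 \left(2 + \frac{2}{5} \cdot 16 + \frac{64}{5}\right) = - 0 \left(2 + \frac{32}{5} + \frac{64}{5}\right) = - \frac{0 \cdot 106}{5} = \left(-1\right) 0 = 0$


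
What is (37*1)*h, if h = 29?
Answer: 1073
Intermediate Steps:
(37*1)*h = (37*1)*29 = 37*29 = 1073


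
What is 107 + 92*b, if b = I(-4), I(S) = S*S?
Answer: 1579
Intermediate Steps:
I(S) = S²
b = 16 (b = (-4)² = 16)
107 + 92*b = 107 + 92*16 = 107 + 1472 = 1579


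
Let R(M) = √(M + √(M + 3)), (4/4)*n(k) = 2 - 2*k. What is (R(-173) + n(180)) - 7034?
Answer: -7392 + √(-173 + I*√170) ≈ -7391.5 + 13.162*I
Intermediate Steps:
n(k) = 2 - 2*k
R(M) = √(M + √(3 + M))
(R(-173) + n(180)) - 7034 = (√(-173 + √(3 - 173)) + (2 - 2*180)) - 7034 = (√(-173 + √(-170)) + (2 - 360)) - 7034 = (√(-173 + I*√170) - 358) - 7034 = (-358 + √(-173 + I*√170)) - 7034 = -7392 + √(-173 + I*√170)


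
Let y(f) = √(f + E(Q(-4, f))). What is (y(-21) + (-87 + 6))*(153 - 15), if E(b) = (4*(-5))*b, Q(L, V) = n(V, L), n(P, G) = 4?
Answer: -11178 + 138*I*√101 ≈ -11178.0 + 1386.9*I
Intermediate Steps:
Q(L, V) = 4
E(b) = -20*b
y(f) = √(-80 + f) (y(f) = √(f - 20*4) = √(f - 80) = √(-80 + f))
(y(-21) + (-87 + 6))*(153 - 15) = (√(-80 - 21) + (-87 + 6))*(153 - 15) = (√(-101) - 81)*138 = (I*√101 - 81)*138 = (-81 + I*√101)*138 = -11178 + 138*I*√101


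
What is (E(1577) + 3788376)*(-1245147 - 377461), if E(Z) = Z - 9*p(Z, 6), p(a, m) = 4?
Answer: -6149549643536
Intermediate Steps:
E(Z) = -36 + Z (E(Z) = Z - 9*4 = Z - 36 = -36 + Z)
(E(1577) + 3788376)*(-1245147 - 377461) = ((-36 + 1577) + 3788376)*(-1245147 - 377461) = (1541 + 3788376)*(-1622608) = 3789917*(-1622608) = -6149549643536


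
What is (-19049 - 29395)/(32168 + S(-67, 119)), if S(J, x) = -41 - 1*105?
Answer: -8074/5337 ≈ -1.5128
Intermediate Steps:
S(J, x) = -146 (S(J, x) = -41 - 105 = -146)
(-19049 - 29395)/(32168 + S(-67, 119)) = (-19049 - 29395)/(32168 - 146) = -48444/32022 = -48444*1/32022 = -8074/5337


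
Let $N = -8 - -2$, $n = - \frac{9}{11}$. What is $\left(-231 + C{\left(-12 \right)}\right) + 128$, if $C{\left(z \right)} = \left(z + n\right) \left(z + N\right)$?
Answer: $\frac{1405}{11} \approx 127.73$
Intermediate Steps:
$n = - \frac{9}{11}$ ($n = \left(-9\right) \frac{1}{11} = - \frac{9}{11} \approx -0.81818$)
$N = -6$ ($N = -8 + 2 = -6$)
$C{\left(z \right)} = \left(-6 + z\right) \left(- \frac{9}{11} + z\right)$ ($C{\left(z \right)} = \left(z - \frac{9}{11}\right) \left(z - 6\right) = \left(- \frac{9}{11} + z\right) \left(-6 + z\right) = \left(-6 + z\right) \left(- \frac{9}{11} + z\right)$)
$\left(-231 + C{\left(-12 \right)}\right) + 128 = \left(-231 + \left(\frac{54}{11} + \left(-12\right)^{2} - - \frac{900}{11}\right)\right) + 128 = \left(-231 + \left(\frac{54}{11} + 144 + \frac{900}{11}\right)\right) + 128 = \left(-231 + \frac{2538}{11}\right) + 128 = - \frac{3}{11} + 128 = \frac{1405}{11}$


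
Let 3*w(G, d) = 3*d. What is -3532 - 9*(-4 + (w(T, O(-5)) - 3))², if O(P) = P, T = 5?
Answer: -4828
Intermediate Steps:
w(G, d) = d (w(G, d) = (3*d)/3 = d)
-3532 - 9*(-4 + (w(T, O(-5)) - 3))² = -3532 - 9*(-4 + (-5 - 3))² = -3532 - 9*(-4 - 8)² = -3532 - 9*(-12)² = -3532 - 9*144 = -3532 - 1296 = -4828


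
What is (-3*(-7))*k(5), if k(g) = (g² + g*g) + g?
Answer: 1155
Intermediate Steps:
k(g) = g + 2*g² (k(g) = (g² + g²) + g = 2*g² + g = g + 2*g²)
(-3*(-7))*k(5) = (-3*(-7))*(5*(1 + 2*5)) = 21*(5*(1 + 10)) = 21*(5*11) = 21*55 = 1155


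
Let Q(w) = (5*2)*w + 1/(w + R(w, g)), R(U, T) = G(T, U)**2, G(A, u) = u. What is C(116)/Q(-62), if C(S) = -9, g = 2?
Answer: 11346/781613 ≈ 0.014516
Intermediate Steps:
R(U, T) = U**2
Q(w) = 1/(w + w**2) + 10*w (Q(w) = (5*2)*w + 1/(w + w**2) = 10*w + 1/(w + w**2) = 1/(w + w**2) + 10*w)
C(116)/Q(-62) = -9*(-62*(1 - 62)/(1 + 10*(-62)**2 + 10*(-62)**3)) = -9*3782/(1 + 10*3844 + 10*(-238328)) = -9*3782/(1 + 38440 - 2383280) = -9/((-1/62*(-1/61)*(-2344839))) = -9/(-2344839/3782) = -9*(-3782/2344839) = 11346/781613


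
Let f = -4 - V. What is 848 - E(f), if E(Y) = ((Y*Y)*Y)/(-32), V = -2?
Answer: 3391/4 ≈ 847.75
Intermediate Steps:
f = -2 (f = -4 - 1*(-2) = -4 + 2 = -2)
E(Y) = -Y³/32 (E(Y) = (Y²*Y)*(-1/32) = Y³*(-1/32) = -Y³/32)
848 - E(f) = 848 - (-1)*(-2)³/32 = 848 - (-1)*(-8)/32 = 848 - 1*¼ = 848 - ¼ = 3391/4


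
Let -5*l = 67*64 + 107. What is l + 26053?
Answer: 25174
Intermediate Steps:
l = -879 (l = -(67*64 + 107)/5 = -(4288 + 107)/5 = -1/5*4395 = -879)
l + 26053 = -879 + 26053 = 25174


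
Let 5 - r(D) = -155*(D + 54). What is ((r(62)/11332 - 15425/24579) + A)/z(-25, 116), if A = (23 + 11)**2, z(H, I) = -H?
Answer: 322247044783/6963230700 ≈ 46.278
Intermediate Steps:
r(D) = 8375 + 155*D (r(D) = 5 - (-155)*(D + 54) = 5 - (-155)*(54 + D) = 5 - (-8370 - 155*D) = 5 + (8370 + 155*D) = 8375 + 155*D)
A = 1156 (A = 34**2 = 1156)
((r(62)/11332 - 15425/24579) + A)/z(-25, 116) = (((8375 + 155*62)/11332 - 15425/24579) + 1156)/((-1*(-25))) = (((8375 + 9610)*(1/11332) - 15425*1/24579) + 1156)/25 = ((17985*(1/11332) - 15425/24579) + 1156)*(1/25) = ((17985/11332 - 15425/24579) + 1156)*(1/25) = (267257215/278529228 + 1156)*(1/25) = (322247044783/278529228)*(1/25) = 322247044783/6963230700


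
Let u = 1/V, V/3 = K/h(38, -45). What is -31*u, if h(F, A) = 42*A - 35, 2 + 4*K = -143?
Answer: -47740/87 ≈ -548.74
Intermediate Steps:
K = -145/4 (K = -1/2 + (1/4)*(-143) = -1/2 - 143/4 = -145/4 ≈ -36.250)
h(F, A) = -35 + 42*A
V = 87/1540 (V = 3*(-145/(4*(-35 + 42*(-45)))) = 3*(-145/(4*(-35 - 1890))) = 3*(-145/4/(-1925)) = 3*(-145/4*(-1/1925)) = 3*(29/1540) = 87/1540 ≈ 0.056494)
u = 1540/87 (u = 1/(87/1540) = 1540/87 ≈ 17.701)
-31*u = -31*1540/87 = -47740/87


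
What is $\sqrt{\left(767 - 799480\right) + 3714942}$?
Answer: $\sqrt{2916229} \approx 1707.7$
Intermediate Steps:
$\sqrt{\left(767 - 799480\right) + 3714942} = \sqrt{-798713 + 3714942} = \sqrt{2916229}$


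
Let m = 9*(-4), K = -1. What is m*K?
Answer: 36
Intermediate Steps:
m = -36
m*K = -36*(-1) = 36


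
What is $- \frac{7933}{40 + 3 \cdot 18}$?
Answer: $- \frac{7933}{94} \approx -84.394$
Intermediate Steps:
$- \frac{7933}{40 + 3 \cdot 18} = - \frac{7933}{40 + 54} = - \frac{7933}{94}$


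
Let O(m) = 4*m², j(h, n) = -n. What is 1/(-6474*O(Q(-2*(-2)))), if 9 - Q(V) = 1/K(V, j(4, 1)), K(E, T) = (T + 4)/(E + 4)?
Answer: -3/3116152 ≈ -9.6273e-7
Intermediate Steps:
K(E, T) = (4 + T)/(4 + E)
Q(V) = 23/3 - V/3 (Q(V) = 9 - 1/((4 - 1*1)/(4 + V)) = 9 - 1/((4 - 1)/(4 + V)) = 9 - 1/(3/(4 + V)) = 9 - (4/3 + V/3) = 9 + (-4/3 - V/3) = 23/3 - V/3)
1/(-6474*O(Q(-2*(-2)))) = 1/(-25896*(23/3 - (-2)*(-2)/3)²) = 1/(-25896*(23/3 - ⅓*4)²) = 1/(-25896*(23/3 - 4/3)²) = 1/(-25896*(19/3)²) = 1/(-25896*361/9) = 1/(-6474*1444/9) = 1/(-3116152/3) = -3/3116152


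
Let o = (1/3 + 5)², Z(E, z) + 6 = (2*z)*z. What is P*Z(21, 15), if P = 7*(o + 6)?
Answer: 321160/3 ≈ 1.0705e+5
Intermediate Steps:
Z(E, z) = -6 + 2*z² (Z(E, z) = -6 + (2*z)*z = -6 + 2*z²)
o = 256/9 (o = (⅓ + 5)² = (16/3)² = 256/9 ≈ 28.444)
P = 2170/9 (P = 7*(256/9 + 6) = 7*(310/9) = 2170/9 ≈ 241.11)
P*Z(21, 15) = 2170*(-6 + 2*15²)/9 = 2170*(-6 + 2*225)/9 = 2170*(-6 + 450)/9 = (2170/9)*444 = 321160/3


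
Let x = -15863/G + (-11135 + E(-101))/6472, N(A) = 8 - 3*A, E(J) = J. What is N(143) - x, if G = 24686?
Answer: -4180137700/9985487 ≈ -418.62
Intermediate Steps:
x = -23752327/9985487 (x = -15863/24686 + (-11135 - 101)/6472 = -15863*1/24686 - 11236*1/6472 = -15863/24686 - 2809/1618 = -23752327/9985487 ≈ -2.3787)
N(143) - x = (8 - 3*143) - 1*(-23752327/9985487) = (8 - 429) + 23752327/9985487 = -421 + 23752327/9985487 = -4180137700/9985487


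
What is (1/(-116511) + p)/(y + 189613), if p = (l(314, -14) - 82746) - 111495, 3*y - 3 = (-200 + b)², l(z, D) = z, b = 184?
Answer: -11297314349/11051029513 ≈ -1.0223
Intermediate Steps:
y = 259/3 (y = 1 + (-200 + 184)²/3 = 1 + (⅓)*(-16)² = 1 + (⅓)*256 = 1 + 256/3 = 259/3 ≈ 86.333)
p = -193927 (p = (314 - 82746) - 111495 = -82432 - 111495 = -193927)
(1/(-116511) + p)/(y + 189613) = (1/(-116511) - 193927)/(259/3 + 189613) = (-1/116511 - 193927)/(569098/3) = -22594628698/116511*3/569098 = -11297314349/11051029513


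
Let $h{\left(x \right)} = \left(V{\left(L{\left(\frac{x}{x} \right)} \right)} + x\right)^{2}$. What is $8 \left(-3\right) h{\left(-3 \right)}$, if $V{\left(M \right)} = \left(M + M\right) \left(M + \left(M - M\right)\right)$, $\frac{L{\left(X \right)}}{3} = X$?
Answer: $-5400$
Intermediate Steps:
$L{\left(X \right)} = 3 X$
$V{\left(M \right)} = 2 M^{2}$ ($V{\left(M \right)} = 2 M \left(M + 0\right) = 2 M M = 2 M^{2}$)
$h{\left(x \right)} = \left(18 + x\right)^{2}$ ($h{\left(x \right)} = \left(2 \left(3 \frac{x}{x}\right)^{2} + x\right)^{2} = \left(2 \left(3 \cdot 1\right)^{2} + x\right)^{2} = \left(2 \cdot 3^{2} + x\right)^{2} = \left(2 \cdot 9 + x\right)^{2} = \left(18 + x\right)^{2}$)
$8 \left(-3\right) h{\left(-3 \right)} = 8 \left(-3\right) \left(18 - 3\right)^{2} = - 24 \cdot 15^{2} = \left(-24\right) 225 = -5400$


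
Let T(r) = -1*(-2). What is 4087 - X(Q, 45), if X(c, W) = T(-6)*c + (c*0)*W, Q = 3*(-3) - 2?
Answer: 4109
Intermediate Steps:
T(r) = 2
Q = -11 (Q = -9 - 2 = -11)
X(c, W) = 2*c (X(c, W) = 2*c + (c*0)*W = 2*c + 0*W = 2*c + 0 = 2*c)
4087 - X(Q, 45) = 4087 - 2*(-11) = 4087 - 1*(-22) = 4087 + 22 = 4109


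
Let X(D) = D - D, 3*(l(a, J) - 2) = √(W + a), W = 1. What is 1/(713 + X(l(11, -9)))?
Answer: 1/713 ≈ 0.0014025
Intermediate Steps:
l(a, J) = 2 + √(1 + a)/3
X(D) = 0
1/(713 + X(l(11, -9))) = 1/(713 + 0) = 1/713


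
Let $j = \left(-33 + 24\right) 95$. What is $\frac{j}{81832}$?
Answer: $- \frac{855}{81832} \approx -0.010448$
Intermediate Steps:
$j = -855$ ($j = \left(-9\right) 95 = -855$)
$\frac{j}{81832} = - \frac{855}{81832}$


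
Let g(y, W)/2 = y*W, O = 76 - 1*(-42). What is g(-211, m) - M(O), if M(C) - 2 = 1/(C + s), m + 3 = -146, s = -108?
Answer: 628759/10 ≈ 62876.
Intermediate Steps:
O = 118 (O = 76 + 42 = 118)
m = -149 (m = -3 - 146 = -149)
g(y, W) = 2*W*y (g(y, W) = 2*(y*W) = 2*(W*y) = 2*W*y)
M(C) = 2 + 1/(-108 + C) (M(C) = 2 + 1/(C - 108) = 2 + 1/(-108 + C))
g(-211, m) - M(O) = 2*(-149)*(-211) - (-215 + 2*118)/(-108 + 118) = 62878 - (-215 + 236)/10 = 62878 - 21/10 = 628759/10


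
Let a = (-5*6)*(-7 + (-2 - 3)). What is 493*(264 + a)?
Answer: 307632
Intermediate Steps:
a = 360 (a = -30*(-7 - 5) = -30*(-12) = 360)
493*(264 + a) = 493*(264 + 360) = 493*624 = 307632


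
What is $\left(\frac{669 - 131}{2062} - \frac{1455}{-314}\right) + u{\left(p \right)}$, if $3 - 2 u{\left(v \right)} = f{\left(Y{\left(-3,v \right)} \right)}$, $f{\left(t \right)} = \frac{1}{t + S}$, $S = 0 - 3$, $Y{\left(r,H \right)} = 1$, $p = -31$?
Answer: $\frac{4302211}{647468} \approx 6.6447$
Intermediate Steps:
$S = -3$
$f{\left(t \right)} = \frac{1}{-3 + t}$ ($f{\left(t \right)} = \frac{1}{t - 3} = \frac{1}{-3 + t}$)
$u{\left(v \right)} = \frac{7}{4}$ ($u{\left(v \right)} = \frac{3}{2} - \frac{1}{2 \left(-3 + 1\right)} = \frac{3}{2} - \frac{1}{2 \left(-2\right)} = \frac{3}{2} - - \frac{1}{4} = \frac{3}{2} + \frac{1}{4} = \frac{7}{4}$)
$\left(\frac{669 - 131}{2062} - \frac{1455}{-314}\right) + u{\left(p \right)} = \left(\frac{669 - 131}{2062} - \frac{1455}{-314}\right) + \frac{7}{4} = \left(\left(669 - 131\right) \frac{1}{2062} - - \frac{1455}{314}\right) + \frac{7}{4} = \left(538 \cdot \frac{1}{2062} + \frac{1455}{314}\right) + \frac{7}{4} = \left(\frac{269}{1031} + \frac{1455}{314}\right) + \frac{7}{4} = \frac{1584571}{323734} + \frac{7}{4} = \frac{4302211}{647468}$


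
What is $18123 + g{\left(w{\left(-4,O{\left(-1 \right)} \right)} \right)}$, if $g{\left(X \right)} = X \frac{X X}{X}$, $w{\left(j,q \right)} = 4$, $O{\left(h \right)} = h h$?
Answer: $18139$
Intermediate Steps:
$O{\left(h \right)} = h^{2}$
$g{\left(X \right)} = X^{2}$ ($g{\left(X \right)} = X \frac{X^{2}}{X} = X X = X^{2}$)
$18123 + g{\left(w{\left(-4,O{\left(-1 \right)} \right)} \right)} = 18123 + 4^{2} = 18123 + 16 = 18139$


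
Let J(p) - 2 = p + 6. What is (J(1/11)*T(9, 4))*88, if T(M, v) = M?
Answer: 6408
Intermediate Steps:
J(p) = 8 + p (J(p) = 2 + (p + 6) = 2 + (6 + p) = 8 + p)
(J(1/11)*T(9, 4))*88 = ((8 + 1/11)*9)*88 = ((89/11)*9)*88 = (801/11)*88 = 6408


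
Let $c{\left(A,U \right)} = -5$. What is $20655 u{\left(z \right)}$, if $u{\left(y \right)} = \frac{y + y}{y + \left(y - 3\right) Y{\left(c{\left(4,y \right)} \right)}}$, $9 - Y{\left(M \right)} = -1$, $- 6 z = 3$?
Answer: $\frac{41310}{71} \approx 581.83$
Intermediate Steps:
$z = - \frac{1}{2}$ ($z = \left(- \frac{1}{6}\right) 3 = - \frac{1}{2} \approx -0.5$)
$Y{\left(M \right)} = 10$ ($Y{\left(M \right)} = 9 - -1 = 9 + 1 = 10$)
$u{\left(y \right)} = \frac{2 y}{-30 + 11 y}$ ($u{\left(y \right)} = \frac{y + y}{y + \left(y - 3\right) 10} = \frac{2 y}{y + \left(-3 + y\right) 10} = \frac{2 y}{y + \left(-30 + 10 y\right)} = \frac{2 y}{-30 + 11 y}$)
$20655 u{\left(z \right)} = 20655 \cdot 2 \left(- \frac{1}{2}\right) \frac{1}{-30 + 11 \left(- \frac{1}{2}\right)} = 20655 \cdot 2 \left(- \frac{1}{2}\right) \frac{1}{-30 - \frac{11}{2}} = 20655 \cdot 2 \left(- \frac{1}{2}\right) \frac{1}{- \frac{71}{2}} = 20655 \cdot 2 \left(- \frac{1}{2}\right) \left(- \frac{2}{71}\right) = 20655 \cdot \frac{2}{71} = \frac{41310}{71}$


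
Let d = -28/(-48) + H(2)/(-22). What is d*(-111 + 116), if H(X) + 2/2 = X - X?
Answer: 415/132 ≈ 3.1439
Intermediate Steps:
H(X) = -1 (H(X) = -1 + (X - X) = -1 + 0 = -1)
d = 83/132 (d = -28/(-48) - 1/(-22) = -28*(-1/48) - 1*(-1/22) = 7/12 + 1/22 = 83/132 ≈ 0.62879)
d*(-111 + 116) = 83*(-111 + 116)/132 = (83/132)*5 = 415/132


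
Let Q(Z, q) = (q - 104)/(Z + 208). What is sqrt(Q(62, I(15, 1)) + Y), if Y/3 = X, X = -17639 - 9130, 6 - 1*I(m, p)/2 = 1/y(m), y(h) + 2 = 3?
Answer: 2*I*sqrt(40655595)/45 ≈ 283.39*I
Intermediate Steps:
y(h) = 1 (y(h) = -2 + 3 = 1)
I(m, p) = 10 (I(m, p) = 12 - 2/1 = 12 - 2*1 = 12 - 2 = 10)
Q(Z, q) = (-104 + q)/(208 + Z)
X = -26769
Y = -80307 (Y = 3*(-26769) = -80307)
sqrt(Q(62, I(15, 1)) + Y) = sqrt((-104 + 10)/(208 + 62) - 80307) = sqrt(-94/270 - 80307) = sqrt((1/270)*(-94) - 80307) = sqrt(-47/135 - 80307) = sqrt(-10841492/135) = 2*I*sqrt(40655595)/45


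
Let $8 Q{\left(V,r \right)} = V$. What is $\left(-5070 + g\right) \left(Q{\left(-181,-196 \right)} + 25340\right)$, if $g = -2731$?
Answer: $- \frac{1580006739}{8} \approx -1.975 \cdot 10^{8}$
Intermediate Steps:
$Q{\left(V,r \right)} = \frac{V}{8}$
$\left(-5070 + g\right) \left(Q{\left(-181,-196 \right)} + 25340\right) = \left(-5070 - 2731\right) \left(\frac{1}{8} \left(-181\right) + 25340\right) = - 7801 \left(- \frac{181}{8} + 25340\right) = \left(-7801\right) \frac{202539}{8} = - \frac{1580006739}{8}$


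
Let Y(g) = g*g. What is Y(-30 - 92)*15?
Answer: 223260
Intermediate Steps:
Y(g) = g**2
Y(-30 - 92)*15 = (-30 - 92)**2*15 = (-122)**2*15 = 14884*15 = 223260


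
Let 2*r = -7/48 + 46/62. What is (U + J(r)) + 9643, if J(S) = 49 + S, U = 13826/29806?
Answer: 429886863025/44351328 ≈ 9692.8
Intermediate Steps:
U = 6913/14903 (U = 13826*(1/29806) = 6913/14903 ≈ 0.46387)
r = 887/2976 (r = (-7/48 + 46/62)/2 = (-7*1/48 + 46*(1/62))/2 = (-7/48 + 23/31)/2 = (½)*(887/1488) = 887/2976 ≈ 0.29805)
(U + J(r)) + 9643 = (6913/14903 + (49 + 887/2976)) + 9643 = (6913/14903 + 146711/2976) + 9643 = 2207007121/44351328 + 9643 = 429886863025/44351328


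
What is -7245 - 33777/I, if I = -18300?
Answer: -44183241/6100 ≈ -7243.2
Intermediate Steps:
-7245 - 33777/I = -7245 - 33777/(-18300) = -7245 - 33777*(-1)/18300 = -7245 - 1*(-11259/6100) = -7245 + 11259/6100 = -44183241/6100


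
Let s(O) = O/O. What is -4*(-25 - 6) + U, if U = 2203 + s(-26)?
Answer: 2328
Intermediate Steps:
s(O) = 1
U = 2204 (U = 2203 + 1 = 2204)
-4*(-25 - 6) + U = -4*(-25 - 6) + 2204 = -4*(-31) + 2204 = 124 + 2204 = 2328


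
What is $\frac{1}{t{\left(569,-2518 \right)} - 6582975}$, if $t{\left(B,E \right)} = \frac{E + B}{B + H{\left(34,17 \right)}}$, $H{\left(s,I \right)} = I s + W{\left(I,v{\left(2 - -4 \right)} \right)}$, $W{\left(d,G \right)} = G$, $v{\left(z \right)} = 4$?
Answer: $- \frac{1151}{7577006174} \approx -1.5191 \cdot 10^{-7}$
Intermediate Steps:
$H{\left(s,I \right)} = 4 + I s$ ($H{\left(s,I \right)} = I s + 4 = 4 + I s$)
$t{\left(B,E \right)} = \frac{B + E}{582 + B}$ ($t{\left(B,E \right)} = \frac{E + B}{B + \left(4 + 17 \cdot 34\right)} = \frac{B + E}{B + \left(4 + 578\right)} = \frac{B + E}{B + 582} = \frac{B + E}{582 + B}$)
$\frac{1}{t{\left(569,-2518 \right)} - 6582975} = \frac{1}{\frac{569 - 2518}{582 + 569} - 6582975} = \frac{1}{\frac{1}{1151} \left(-1949\right) - 6582975} = \frac{1}{- \frac{1949}{1151} - 6582975} = \frac{1}{- \frac{7577006174}{1151}} = - \frac{1151}{7577006174}$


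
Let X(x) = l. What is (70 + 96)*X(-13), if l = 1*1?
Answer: 166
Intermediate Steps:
l = 1
X(x) = 1
(70 + 96)*X(-13) = (70 + 96)*1 = 166*1 = 166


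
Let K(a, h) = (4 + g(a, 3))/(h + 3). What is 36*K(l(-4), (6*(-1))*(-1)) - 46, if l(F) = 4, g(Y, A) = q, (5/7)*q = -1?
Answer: -178/5 ≈ -35.600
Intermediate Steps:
q = -7/5 (q = (7/5)*(-1) = -7/5 ≈ -1.4000)
g(Y, A) = -7/5
K(a, h) = 13/(5*(3 + h)) (K(a, h) = (4 - 7/5)/(h + 3) = 13/(5*(3 + h)))
36*K(l(-4), (6*(-1))*(-1)) - 46 = 36*(13/(5*(3 + (6*(-1))*(-1)))) - 46 = 36*(13/(5*(3 - 6*(-1)))) - 46 = 36*(13/(5*(3 + 6))) - 46 = 36*((13/5)/9) - 46 = 36*((13/5)*(⅑)) - 46 = 36*(13/45) - 46 = 52/5 - 46 = -178/5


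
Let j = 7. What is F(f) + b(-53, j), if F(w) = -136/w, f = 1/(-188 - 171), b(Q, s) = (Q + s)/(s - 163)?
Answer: 3808295/78 ≈ 48824.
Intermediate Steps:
b(Q, s) = (Q + s)/(-163 + s)
f = -1/359 (f = 1/(-359) = -1/359 ≈ -0.0027855)
F(f) + b(-53, j) = -136/(-1/359) + (-53 + 7)/(-163 + 7) = -136*(-359) - 46/(-156) = 48824 - 1/156*(-46) = 48824 + 23/78 = 3808295/78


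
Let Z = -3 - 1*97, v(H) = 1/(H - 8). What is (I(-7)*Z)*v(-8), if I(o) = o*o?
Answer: 1225/4 ≈ 306.25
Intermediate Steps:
I(o) = o**2
v(H) = 1/(-8 + H)
Z = -100 (Z = -3 - 97 = -100)
(I(-7)*Z)*v(-8) = ((-7)**2*(-100))/(-8 - 8) = (49*(-100))/(-16) = -4900*(-1/16) = 1225/4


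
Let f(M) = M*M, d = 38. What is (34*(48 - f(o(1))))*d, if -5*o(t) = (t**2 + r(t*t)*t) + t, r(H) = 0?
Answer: 1545232/25 ≈ 61809.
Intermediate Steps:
o(t) = -t/5 - t**2/5 (o(t) = -((t**2 + 0*t) + t)/5 = -((t**2 + 0) + t)/5 = -(t**2 + t)/5 = -(t + t**2)/5 = -t/5 - t**2/5)
f(M) = M**2
(34*(48 - f(o(1))))*d = (34*(48 - (-1/5*1*(1 + 1))**2))*38 = (34*(48 - (-1/5*1*2)**2))*38 = (34*(48 - (-2/5)**2))*38 = (34*(48 - 1*4/25))*38 = (34*(48 - 4/25))*38 = (34*(1196/25))*38 = (40664/25)*38 = 1545232/25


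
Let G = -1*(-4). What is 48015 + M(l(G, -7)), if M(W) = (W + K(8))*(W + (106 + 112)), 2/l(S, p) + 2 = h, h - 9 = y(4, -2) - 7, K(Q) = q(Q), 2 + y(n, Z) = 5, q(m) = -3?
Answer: 427543/9 ≈ 47505.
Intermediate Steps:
y(n, Z) = 3 (y(n, Z) = -2 + 5 = 3)
K(Q) = -3
G = 4
h = 5 (h = 9 + (3 - 7) = 9 - 4 = 5)
l(S, p) = ⅔ (l(S, p) = 2/(-2 + 5) = 2/3 = 2*(⅓) = ⅔)
M(W) = (-3 + W)*(218 + W) (M(W) = (W - 3)*(W + (106 + 112)) = (-3 + W)*(W + 218) = (-3 + W)*(218 + W))
48015 + M(l(G, -7)) = 48015 + (-654 + (⅔)² + 215*(⅔)) = 48015 + (-654 + 4/9 + 430/3) = 48015 - 4592/9 = 427543/9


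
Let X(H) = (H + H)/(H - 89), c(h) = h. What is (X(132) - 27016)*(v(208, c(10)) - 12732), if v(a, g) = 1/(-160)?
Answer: 147872576269/430 ≈ 3.4389e+8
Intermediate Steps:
X(H) = 2*H/(-89 + H) (X(H) = (2*H)/(-89 + H) = 2*H/(-89 + H))
v(a, g) = -1/160
(X(132) - 27016)*(v(208, c(10)) - 12732) = (2*132/(-89 + 132) - 27016)*(-1/160 - 12732) = (2*132/43 - 27016)*(-2037121/160) = (2*132*(1/43) - 27016)*(-2037121/160) = (264/43 - 27016)*(-2037121/160) = -1161424/43*(-2037121/160) = 147872576269/430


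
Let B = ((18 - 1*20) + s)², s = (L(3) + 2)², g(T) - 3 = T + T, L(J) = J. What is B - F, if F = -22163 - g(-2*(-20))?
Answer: 22775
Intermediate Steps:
g(T) = 3 + 2*T (g(T) = 3 + (T + T) = 3 + 2*T)
s = 25 (s = (3 + 2)² = 5² = 25)
F = -22246 (F = -22163 - (3 + 2*(-2*(-20))) = -22163 - (3 + 2*40) = -22163 - (3 + 80) = -22163 - 1*83 = -22163 - 83 = -22246)
B = 529 (B = ((18 - 1*20) + 25)² = ((18 - 20) + 25)² = (-2 + 25)² = 23² = 529)
B - F = 529 - 1*(-22246) = 529 + 22246 = 22775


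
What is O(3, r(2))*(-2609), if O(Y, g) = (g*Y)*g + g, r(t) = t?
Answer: -36526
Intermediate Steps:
O(Y, g) = g + Y*g² (O(Y, g) = (Y*g)*g + g = Y*g² + g = g + Y*g²)
O(3, r(2))*(-2609) = (2*(1 + 3*2))*(-2609) = (2*(1 + 6))*(-2609) = (2*7)*(-2609) = 14*(-2609) = -36526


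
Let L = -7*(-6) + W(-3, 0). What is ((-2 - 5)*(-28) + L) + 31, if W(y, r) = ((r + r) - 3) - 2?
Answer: 264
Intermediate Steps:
W(y, r) = -5 + 2*r (W(y, r) = (2*r - 3) - 2 = (-3 + 2*r) - 2 = -5 + 2*r)
L = 37 (L = -7*(-6) + (-5 + 2*0) = 42 + (-5 + 0) = 42 - 5 = 37)
((-2 - 5)*(-28) + L) + 31 = ((-2 - 5)*(-28) + 37) + 31 = (-7*(-28) + 37) + 31 = (196 + 37) + 31 = 233 + 31 = 264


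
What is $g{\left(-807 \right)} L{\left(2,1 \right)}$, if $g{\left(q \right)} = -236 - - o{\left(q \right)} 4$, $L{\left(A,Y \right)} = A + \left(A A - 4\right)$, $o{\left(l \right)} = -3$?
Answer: $-496$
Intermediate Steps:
$L{\left(A,Y \right)} = -4 + A + A^{2}$ ($L{\left(A,Y \right)} = A + \left(A^{2} - 4\right) = A + \left(-4 + A^{2}\right) = -4 + A + A^{2}$)
$g{\left(q \right)} = -248$ ($g{\left(q \right)} = -236 - \left(-1\right) \left(-3\right) 4 = -236 - 3 \cdot 4 = -236 - 12 = -248$)
$g{\left(-807 \right)} L{\left(2,1 \right)} = - 248 \left(-4 + 2 + 2^{2}\right) = - 248 \left(-4 + 2 + 4\right) = \left(-248\right) 2 = -496$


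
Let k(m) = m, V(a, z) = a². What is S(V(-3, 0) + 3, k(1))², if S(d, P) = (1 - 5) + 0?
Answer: 16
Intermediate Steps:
S(d, P) = -4 (S(d, P) = -4 + 0 = -4)
S(V(-3, 0) + 3, k(1))² = (-4)² = 16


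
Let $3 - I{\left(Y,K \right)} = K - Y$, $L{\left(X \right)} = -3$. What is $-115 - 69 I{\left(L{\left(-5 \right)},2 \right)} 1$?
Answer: $23$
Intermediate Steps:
$I{\left(Y,K \right)} = 3 + Y - K$ ($I{\left(Y,K \right)} = 3 - \left(K - Y\right) = 3 + Y - K$)
$-115 - 69 I{\left(L{\left(-5 \right)},2 \right)} 1 = -115 - 69 \left(3 - 3 - 2\right) 1 = -115 - 69 \left(\left(-2\right) 1\right) = -115 - -138 = -115 + 138 = 23$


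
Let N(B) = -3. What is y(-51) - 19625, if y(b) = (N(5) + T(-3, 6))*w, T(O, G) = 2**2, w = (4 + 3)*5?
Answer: -19590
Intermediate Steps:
w = 35 (w = 7*5 = 35)
T(O, G) = 4
y(b) = 35 (y(b) = (-3 + 4)*35 = 1*35 = 35)
y(-51) - 19625 = 35 - 19625 = -19590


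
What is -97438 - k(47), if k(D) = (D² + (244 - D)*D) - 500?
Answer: -108406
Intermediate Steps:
k(D) = -500 + D² + D*(244 - D) (k(D) = (D² + D*(244 - D)) - 500 = -500 + D² + D*(244 - D))
-97438 - k(47) = -97438 - (-500 + 244*47) = -97438 - (-500 + 11468) = -97438 - 1*10968 = -97438 - 10968 = -108406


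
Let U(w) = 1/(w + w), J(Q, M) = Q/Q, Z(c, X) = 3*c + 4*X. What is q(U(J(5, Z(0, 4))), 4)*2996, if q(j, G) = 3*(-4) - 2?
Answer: -41944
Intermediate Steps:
J(Q, M) = 1
U(w) = 1/(2*w)
q(j, G) = -14 (q(j, G) = -12 - 2 = -14)
q(U(J(5, Z(0, 4))), 4)*2996 = -14*2996 = -41944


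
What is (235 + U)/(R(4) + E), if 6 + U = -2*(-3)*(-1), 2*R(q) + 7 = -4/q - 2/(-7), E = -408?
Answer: -1561/2883 ≈ -0.54145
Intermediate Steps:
R(q) = -47/14 - 2/q (R(q) = -7/2 + (-4/q - 2/(-7))/2 = -7/2 + (-4/q - 2*(-⅐))/2 = -7/2 + (-4/q + 2/7)/2 = -7/2 + (2/7 - 4/q)/2 = -7/2 + (⅐ - 2/q) = -47/14 - 2/q)
U = -12 (U = -6 - 2*(-3)*(-1) = -6 + 6*(-1) = -6 - 6 = -12)
(235 + U)/(R(4) + E) = (235 - 12)/((-47/14 - 2/4) - 408) = 223/((-47/14 - 2*¼) - 408) = 223/((-47/14 - ½) - 408) = 223/(-27/7 - 408) = 223/(-2883/7) = 223*(-7/2883) = -1561/2883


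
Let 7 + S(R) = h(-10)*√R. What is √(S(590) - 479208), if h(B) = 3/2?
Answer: √(-1916860 + 6*√590)/2 ≈ 692.23*I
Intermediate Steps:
h(B) = 3/2 (h(B) = 3*(½) = 3/2)
S(R) = -7 + 3*√R/2
√(S(590) - 479208) = √((-7 + 3*√590/2) - 479208) = √(-479215 + 3*√590/2)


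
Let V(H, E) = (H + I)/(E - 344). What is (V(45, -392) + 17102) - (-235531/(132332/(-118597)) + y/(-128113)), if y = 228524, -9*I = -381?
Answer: -907667095691420365/4679152066416 ≈ -1.9398e+5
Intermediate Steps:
I = 127/3 (I = -⅑*(-381) = 127/3 ≈ 42.333)
V(H, E) = (127/3 + H)/(-344 + E) (V(H, E) = (H + 127/3)/(E - 344) = (127/3 + H)/(-344 + E))
(V(45, -392) + 17102) - (-235531/(132332/(-118597)) + y/(-128113)) = ((127/3 + 45)/(-344 - 392) + 17102) - (-235531/(132332/(-118597)) + 228524/(-128113)) = ((262/3)/(-736) + 17102) - (-235531/(132332*(-1/118597)) + 228524*(-1/128113)) = (-1/736*262/3 + 17102) - (-235531/(-132332/118597) - 228524/128113) = (-131/1104 + 17102) - (-235531*(-118597/132332) - 228524/128113) = 18880477/1104 - (27933270007/132332 - 228524/128113) = 18880477/1104 - 1*3578584779368823/16953449516 = 18880477/1104 - 3578584779368823/16953449516 = -907667095691420365/4679152066416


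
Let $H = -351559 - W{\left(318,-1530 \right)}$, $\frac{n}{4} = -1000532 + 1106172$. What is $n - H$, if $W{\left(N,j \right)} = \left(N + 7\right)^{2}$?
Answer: $879744$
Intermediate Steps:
$W{\left(N,j \right)} = \left(7 + N\right)^{2}$
$n = 422560$ ($n = 4 \left(-1000532 + 1106172\right) = 4 \cdot 105640 = 422560$)
$H = -457184$ ($H = -351559 - \left(7 + 318\right)^{2} = -351559 - 325^{2} = -351559 - 105625 = -457184$)
$n - H = 422560 - -457184 = 422560 + 457184 = 879744$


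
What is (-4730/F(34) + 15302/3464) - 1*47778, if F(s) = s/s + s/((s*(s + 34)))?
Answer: -6266405785/119508 ≈ -52435.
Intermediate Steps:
F(s) = 1 + 1/(34 + s) (F(s) = 1 + s/((s*(34 + s))) = 1 + s*(1/(s*(34 + s))) = 1 + 1/(34 + s))
(-4730/F(34) + 15302/3464) - 1*47778 = (-4730*(34 + 34)/(35 + 34) + 15302/3464) - 1*47778 = (-4730/(69/68) + 15302*(1/3464)) - 47778 = (-4730/((1/68)*69) + 7651/1732) - 47778 = (-4730/69/68 + 7651/1732) - 47778 = (-4730*68/69 + 7651/1732) - 47778 = (-321640/69 + 7651/1732) - 47778 = -556552561/119508 - 47778 = -6266405785/119508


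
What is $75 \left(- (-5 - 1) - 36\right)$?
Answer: $-2250$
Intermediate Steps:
$75 \left(- (-5 - 1) - 36\right) = 75 \left(\left(-1\right) \left(-6\right) - 36\right) = 75 \left(6 - 36\right) = 75 \left(-30\right) = -2250$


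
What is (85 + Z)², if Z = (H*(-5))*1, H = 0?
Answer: 7225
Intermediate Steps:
Z = 0 (Z = (0*(-5))*1 = 0*1 = 0)
(85 + Z)² = (85 + 0)² = 85² = 7225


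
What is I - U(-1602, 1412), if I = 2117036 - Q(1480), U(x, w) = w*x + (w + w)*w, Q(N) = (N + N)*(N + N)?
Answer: -8370028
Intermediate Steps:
Q(N) = 4*N**2 (Q(N) = (2*N)*(2*N) = 4*N**2)
U(x, w) = 2*w**2 + w*x (U(x, w) = w*x + (2*w)*w = w*x + 2*w**2 = 2*w**2 + w*x)
I = -6644564 (I = 2117036 - 4*1480**2 = 2117036 - 4*2190400 = 2117036 - 1*8761600 = 2117036 - 8761600 = -6644564)
I - U(-1602, 1412) = -6644564 - 1412*(-1602 + 2*1412) = -6644564 - 1412*(-1602 + 2824) = -6644564 - 1412*1222 = -6644564 - 1*1725464 = -6644564 - 1725464 = -8370028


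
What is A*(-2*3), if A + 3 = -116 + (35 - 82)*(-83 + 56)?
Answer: -6900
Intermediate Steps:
A = 1150 (A = -3 + (-116 + (35 - 82)*(-83 + 56)) = -3 + (-116 - 47*(-27)) = -3 + (-116 + 1269) = -3 + 1153 = 1150)
A*(-2*3) = 1150*(-2*3) = 1150*(-6) = -6900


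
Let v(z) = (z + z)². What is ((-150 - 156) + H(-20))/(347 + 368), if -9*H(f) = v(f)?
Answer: -4354/6435 ≈ -0.67661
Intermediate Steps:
v(z) = 4*z² (v(z) = (2*z)² = 4*z²)
H(f) = -4*f²/9
((-150 - 156) + H(-20))/(347 + 368) = ((-150 - 156) - 4/9*(-20)²)/(347 + 368) = (-306 - 4/9*400)/715 = (-306 - 1600/9)*(1/715) = -4354/9*1/715 = -4354/6435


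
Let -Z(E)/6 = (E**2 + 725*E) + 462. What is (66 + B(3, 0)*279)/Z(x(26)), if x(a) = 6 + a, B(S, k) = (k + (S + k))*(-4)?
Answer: 547/24686 ≈ 0.022158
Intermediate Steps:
B(S, k) = -8*k - 4*S (B(S, k) = (S + 2*k)*(-4) = -8*k - 4*S)
Z(E) = -2772 - 4350*E - 6*E**2 (Z(E) = -6*((E**2 + 725*E) + 462) = -6*(462 + E**2 + 725*E) = -2772 - 4350*E - 6*E**2)
(66 + B(3, 0)*279)/Z(x(26)) = (66 + (-8*0 - 4*3)*279)/(-2772 - 4350*(6 + 26) - 6*(6 + 26)**2) = (66 + (0 - 12)*279)/(-2772 - 4350*32 - 6*32**2) = (66 - 12*279)/(-2772 - 139200 - 6*1024) = (66 - 3348)/(-2772 - 139200 - 6144) = -3282/(-148116) = -3282*(-1/148116) = 547/24686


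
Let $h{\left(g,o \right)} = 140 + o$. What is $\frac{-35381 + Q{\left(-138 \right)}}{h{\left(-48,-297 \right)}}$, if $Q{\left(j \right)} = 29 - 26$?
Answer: $\frac{35378}{157} \approx 225.34$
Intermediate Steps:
$Q{\left(j \right)} = 3$ ($Q{\left(j \right)} = 29 - 26 = 3$)
$\frac{-35381 + Q{\left(-138 \right)}}{h{\left(-48,-297 \right)}} = \frac{-35381 + 3}{140 - 297} = - \frac{35378}{-157} = \left(-35378\right) \left(- \frac{1}{157}\right) = \frac{35378}{157}$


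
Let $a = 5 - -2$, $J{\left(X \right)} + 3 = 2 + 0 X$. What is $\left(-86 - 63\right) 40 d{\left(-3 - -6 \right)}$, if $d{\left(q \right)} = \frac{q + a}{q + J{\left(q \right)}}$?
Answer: $-29800$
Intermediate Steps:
$J{\left(X \right)} = -1$ ($J{\left(X \right)} = -3 + \left(2 + 0 X\right) = -3 + \left(2 + 0\right) = -3 + 2 = -1$)
$a = 7$ ($a = 5 + 2 = 7$)
$d{\left(q \right)} = \frac{7 + q}{-1 + q}$ ($d{\left(q \right)} = \frac{q + 7}{q - 1} = \frac{7 + q}{-1 + q}$)
$\left(-86 - 63\right) 40 d{\left(-3 - -6 \right)} = \left(-86 - 63\right) 40 \frac{7 - -3}{-1 - -3} = \left(-86 - 63\right) 40 \frac{7 + \left(-3 + 6\right)}{-1 + \left(-3 + 6\right)} = \left(-149\right) 40 \frac{7 + 3}{-1 + 3} = - 5960 \cdot \frac{1}{2} \cdot 10 = \left(-5960\right) 5 = -29800$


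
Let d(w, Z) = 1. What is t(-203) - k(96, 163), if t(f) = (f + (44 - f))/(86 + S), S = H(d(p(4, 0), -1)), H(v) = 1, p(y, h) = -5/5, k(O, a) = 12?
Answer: -1000/87 ≈ -11.494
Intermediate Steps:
p(y, h) = -1 (p(y, h) = -5*⅕ = -1)
S = 1
t(f) = 44/87 (t(f) = (f + (44 - f))/(86 + 1) = 44/87)
t(-203) - k(96, 163) = 44/87 - 1*12 = 44/87 - 12 = -1000/87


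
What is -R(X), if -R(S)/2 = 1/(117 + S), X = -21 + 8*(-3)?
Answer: 1/36 ≈ 0.027778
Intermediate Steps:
X = -45 (X = -21 - 24 = -45)
R(S) = -2/(117 + S)
-R(X) = -(-2)/(117 - 45) = -(-2)/72 = -1*(-1/36) = 1/36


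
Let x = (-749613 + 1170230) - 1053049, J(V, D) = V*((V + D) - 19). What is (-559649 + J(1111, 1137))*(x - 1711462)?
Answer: -4492705702380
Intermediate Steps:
J(V, D) = V*(-19 + D + V) (J(V, D) = V*((D + V) - 19) = V*(-19 + D + V))
x = -632432 (x = 420617 - 1053049 = -632432)
(-559649 + J(1111, 1137))*(x - 1711462) = (-559649 + 1111*(-19 + 1137 + 1111))*(-632432 - 1711462) = (-559649 + 1111*2229)*(-2343894) = (-559649 + 2476419)*(-2343894) = 1916770*(-2343894) = -4492705702380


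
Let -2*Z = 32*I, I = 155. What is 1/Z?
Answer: -1/2480 ≈ -0.00040323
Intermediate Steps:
Z = -2480 (Z = -16*155 = -1/2*4960 = -2480)
1/Z = 1/(-2480) = -1/2480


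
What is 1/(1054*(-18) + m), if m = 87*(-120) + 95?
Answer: -1/29317 ≈ -3.4110e-5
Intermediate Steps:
m = -10345 (m = -10440 + 95 = -10345)
1/(1054*(-18) + m) = 1/(1054*(-18) - 10345) = 1/(-18972 - 10345) = 1/(-29317) = -1/29317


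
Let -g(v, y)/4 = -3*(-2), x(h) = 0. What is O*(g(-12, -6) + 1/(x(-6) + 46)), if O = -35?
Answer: 38605/46 ≈ 839.24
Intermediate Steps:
g(v, y) = -24 (g(v, y) = -(-12)*(-2) = -4*6 = -24)
O*(g(-12, -6) + 1/(x(-6) + 46)) = -35*(-24 + 1/(0 + 46)) = -35*(-24 + 1/46) = -35*(-1103/46) = 38605/46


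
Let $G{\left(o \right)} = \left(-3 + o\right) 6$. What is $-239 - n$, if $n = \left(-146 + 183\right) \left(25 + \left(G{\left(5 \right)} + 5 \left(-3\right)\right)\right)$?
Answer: $-1053$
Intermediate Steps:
$G{\left(o \right)} = -18 + 6 o$
$n = 814$ ($n = \left(-146 + 183\right) \left(25 + \left(\left(-18 + 6 \cdot 5\right) + 5 \left(-3\right)\right)\right) = 37 \left(25 + \left(\left(-18 + 30\right) - 15\right)\right) = 37 \left(25 + \left(12 - 15\right)\right) = 37 \left(25 - 3\right) = 37 \cdot 22 = 814$)
$-239 - n = -239 - 814 = -1053$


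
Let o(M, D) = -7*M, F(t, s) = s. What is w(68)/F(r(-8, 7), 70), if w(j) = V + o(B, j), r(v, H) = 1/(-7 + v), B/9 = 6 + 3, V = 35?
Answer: -38/5 ≈ -7.6000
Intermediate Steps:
B = 81 (B = 9*(6 + 3) = 9*9 = 81)
w(j) = -532 (w(j) = 35 - 7*81 = 35 - 567 = -532)
w(68)/F(r(-8, 7), 70) = -532/70 = -532*1/70 = -38/5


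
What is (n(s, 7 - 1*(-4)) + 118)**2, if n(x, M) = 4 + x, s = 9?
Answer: 17161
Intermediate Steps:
(n(s, 7 - 1*(-4)) + 118)**2 = ((4 + 9) + 118)**2 = (13 + 118)**2 = 131**2 = 17161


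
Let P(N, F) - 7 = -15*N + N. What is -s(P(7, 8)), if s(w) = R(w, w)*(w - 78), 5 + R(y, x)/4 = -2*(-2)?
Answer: -676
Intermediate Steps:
R(y, x) = -4 (R(y, x) = -20 + 4*(-2*(-2)) = -20 + 4*4 = -20 + 16 = -4)
P(N, F) = 7 - 14*N (P(N, F) = 7 + (-15*N + N) = 7 - 14*N)
s(w) = 312 - 4*w (s(w) = -4*(w - 78) = -4*(-78 + w) = 312 - 4*w)
-s(P(7, 8)) = -(312 - 4*(7 - 14*7)) = -(312 - 4*(7 - 98)) = -(312 - 4*(-91)) = -(312 + 364) = -1*676 = -676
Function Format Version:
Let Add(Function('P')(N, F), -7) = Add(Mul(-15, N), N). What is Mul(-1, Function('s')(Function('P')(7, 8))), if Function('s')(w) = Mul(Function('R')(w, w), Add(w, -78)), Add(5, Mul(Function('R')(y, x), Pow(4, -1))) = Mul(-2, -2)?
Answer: -676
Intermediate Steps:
Function('R')(y, x) = -4 (Function('R')(y, x) = Add(-20, Mul(4, Mul(-2, -2))) = Add(-20, Mul(4, 4)) = Add(-20, 16) = -4)
Function('P')(N, F) = Add(7, Mul(-14, N)) (Function('P')(N, F) = Add(7, Add(Mul(-15, N), N)) = Add(7, Mul(-14, N)))
Function('s')(w) = Add(312, Mul(-4, w)) (Function('s')(w) = Mul(-4, Add(w, -78)) = Mul(-4, Add(-78, w)) = Add(312, Mul(-4, w)))
Mul(-1, Function('s')(Function('P')(7, 8))) = Mul(-1, Add(312, Mul(-4, Add(7, Mul(-14, 7))))) = Mul(-1, Add(312, Mul(-4, Add(7, -98)))) = Mul(-1, Add(312, Mul(-4, -91))) = Mul(-1, Add(312, 364)) = Mul(-1, 676) = -676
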